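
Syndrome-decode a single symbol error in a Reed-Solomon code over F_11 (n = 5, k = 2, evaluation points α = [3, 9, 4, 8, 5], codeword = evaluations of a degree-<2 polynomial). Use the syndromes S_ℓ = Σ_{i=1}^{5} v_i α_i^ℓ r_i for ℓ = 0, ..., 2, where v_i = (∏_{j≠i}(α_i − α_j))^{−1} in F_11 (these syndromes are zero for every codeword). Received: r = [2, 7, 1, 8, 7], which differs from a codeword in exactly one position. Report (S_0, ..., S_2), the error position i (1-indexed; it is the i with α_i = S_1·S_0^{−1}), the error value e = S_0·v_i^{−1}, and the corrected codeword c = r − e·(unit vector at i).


S = (9, 1, 5), error at position 5, error magnitude e = 7, c = [2, 7, 1, 8, 0].

Step 1: column multipliers v_i = (∏_{j≠i}(α_i − α_j))^{−1} mod 11.
  i = 1 (α = 3): (3−9)(3−4)(3−8)(3−5) = (−6)·(−1)·(−5)·(−2) = 60 ≡ 5, so v_1 = 5^{−1} = 9 (mod 11).
  i = 2 (α = 9): (9−3)(9−4)(9−8)(9−5) = 6·5·1·4 = 120 ≡ 10, so v_2 = 10^{−1} = 10 (mod 11).
  i = 3 (α = 4): (4−3)(4−9)(4−8)(4−5) = 1·(−5)·(−4)·(−1) = −20 ≡ 2, so v_3 = 2^{−1} = 6 (mod 11).
  i = 4 (α = 8): (8−3)(8−9)(8−4)(8−5) = 5·(−1)·4·3 = −60 ≡ 6, so v_4 = 6^{−1} = 2 (mod 11).
  i = 5 (α = 5): (5−3)(5−9)(5−4)(5−8) = 2·(−4)·1·(−3) = 24 ≡ 2, so v_5 = 2^{−1} = 6 (mod 11).
  v = [9, 10, 6, 2, 6].
Step 2: syndromes of r = [2, 7, 1, 8, 7] (all sums mod 11).
  S_0 = Σ v_i r_i = 9·2 + 10·7 + 6·1 + 2·8 + 6·7 = 152 ≡ 9.
  S_1 = Σ v_i α_i r_i = 9·3·2 + 10·9·7 + 6·4·1 + 2·8·8 + 6·5·7 = 1046 ≡ 1.
  α_i^2 mod 11 = [9, 4, 5, 9, 3].
  S_2 = Σ v_i α_i^2 r_i = 9·9·2 + 10·4·7 + 6·5·1 + 2·9·8 + 6·3·7 = 742 ≡ 5.
  S = (9, 1, 5) ≠ 0, so r is not a codeword (an error is present).
Step 3: locate the error. For a single error e at position i, S_ℓ = v_i·e·α_i^ℓ, so α_err = S_1/S_0.
  S_0^{−1} = 9^{−1} = 5 (mod 11), so α_err = 1·5 = 5 ≡ 5 = α_5. Error position i = 5.
  Consistency check: S_2/S_1 = 5·1 = 5 ≡ 5 = α_err ✓ (single-error assumption holds).
Step 4: error magnitude e = S_0/v_5 = S_0·∏_{j≠5}(α_5 − α_j) = 9·2 = 18 ≡ 7 (mod 11).
Step 5: correct position 5: c_5 = r_5 − e = 7 − 7 ≡ 0 (mod 11). Hence c = [2, 7, 1, 8, 0].
  Check: interpolating c through the α_i gives m(x) = 5 + 10·x (degree < 2) with m(α_i) = c_i for every i, so c is indeed a codeword.


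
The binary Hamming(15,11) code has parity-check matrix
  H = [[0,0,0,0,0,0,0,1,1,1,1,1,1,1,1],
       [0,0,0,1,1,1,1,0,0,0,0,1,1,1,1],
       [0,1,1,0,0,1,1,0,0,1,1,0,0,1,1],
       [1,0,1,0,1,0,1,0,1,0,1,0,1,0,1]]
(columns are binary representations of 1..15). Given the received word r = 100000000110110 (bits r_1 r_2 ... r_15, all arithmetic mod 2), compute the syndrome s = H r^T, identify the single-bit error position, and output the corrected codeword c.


s = (0, 0, 1, 1)^T, error position = 3, corrected codeword c = 101000000110110

Compute s = H r^T mod 2 one row at a time:
  s_1 = 0 + 0 + 1 + 1 + 0 + 1 + 1 + 0 = 4 ≡ 0 (mod 2).
  s_2 = 0 + 0 + 0 + 0 + 0 + 1 + 1 + 0 = 2 ≡ 0 (mod 2).
  s_3 = 0 + 0 + 0 + 0 + 1 + 1 + 1 + 0 = 3 ≡ 1 (mod 2).
  s_4 = 1 + 0 + 0 + 0 + 0 + 1 + 1 + 0 = 3 ≡ 1 (mod 2).
s = (0, 0, 1, 1)^T — this equals column 3 of H (binary 0011), so error is at position 3.
Correct: flip bit 3 of r = 100000000110110 to get c = 101000000110110.


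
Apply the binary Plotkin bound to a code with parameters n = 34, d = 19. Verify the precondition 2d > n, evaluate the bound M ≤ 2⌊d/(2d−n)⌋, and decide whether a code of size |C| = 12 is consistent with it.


Plotkin bound M ≤ 8; given |C| = 12 > bound (violated).

Check applicability: 2d = 38, n = 34.
2d − n = 4 > 0, so Plotkin applies.
Compute d/(2d−n) = 19/4 ≈ 4.7500.
⌊d/(2d−n)⌋ = 4.
Plotkin bound: M ≤ 2·4 = 8.
Given |C| = 12, check: VIOLATED.
This |C| is above the Plotkin bound, so no binary code with n = 34, d = 19 and 12 codewords exists.


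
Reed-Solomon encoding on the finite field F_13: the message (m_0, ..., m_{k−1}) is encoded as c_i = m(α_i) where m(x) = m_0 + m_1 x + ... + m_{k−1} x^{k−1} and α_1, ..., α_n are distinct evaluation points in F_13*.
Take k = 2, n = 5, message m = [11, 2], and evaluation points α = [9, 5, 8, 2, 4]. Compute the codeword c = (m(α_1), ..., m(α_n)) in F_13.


c = [3, 8, 1, 2, 6]

Message polynomial: m(x) = 11 + 2·x (mod 13).
For each evaluation point α_i, compute m(α_i) mod 13:
  α_1 = 9: Horner steps 2 → 3, so m(9) = 3.
  α_2 = 5: Horner steps 2 → 8, so m(5) = 8.
  α_3 = 8: Horner steps 2 → 1, so m(8) = 1.
  α_4 = 2: Horner steps 2 → 2, so m(2) = 2.
  α_5 = 4: Horner steps 2 → 6, so m(4) = 6.
Codeword c = [3, 8, 1, 2, 6] ∈ F_13^5.


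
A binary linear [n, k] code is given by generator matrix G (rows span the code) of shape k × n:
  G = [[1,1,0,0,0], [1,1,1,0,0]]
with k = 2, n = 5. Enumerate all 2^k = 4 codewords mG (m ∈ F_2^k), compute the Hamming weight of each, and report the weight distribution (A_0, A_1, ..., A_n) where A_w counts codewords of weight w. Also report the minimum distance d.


Weight distribution: A_0 = 1, A_1 = 1, A_2 = 1, A_3 = 1. Minimum distance d = 1.

Enumerate all 2^2 = 4 messages m ∈ F_2^2.
For each, compute codeword c = mG in F_2^5, then tally its weight.
  m = 00 → c = 00000, weight = 0.
  m = 10 → c = 11000, weight = 2.
  m = 01 → c = 11100, weight = 3.
  m = 11 → c = 00100, weight = 1.
Tally weights:
  weight 0: 1 codewords.
  weight 1: 1 codewords.
  weight 2: 1 codewords.
  weight 3: 1 codewords.
Minimum distance d = smallest w > 0 with A_w > 0 = 1.
Sanity: Σ A_w = 4 = 2^2 = 4 ✓.


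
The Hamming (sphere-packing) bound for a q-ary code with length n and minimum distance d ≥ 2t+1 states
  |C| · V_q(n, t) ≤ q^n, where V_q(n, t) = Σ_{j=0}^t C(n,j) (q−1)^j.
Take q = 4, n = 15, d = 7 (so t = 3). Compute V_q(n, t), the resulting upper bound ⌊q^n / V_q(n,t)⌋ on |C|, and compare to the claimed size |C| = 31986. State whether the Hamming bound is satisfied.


V_q(n, t) = 13276, q^n = 1073741824, Hamming bound = 80878, |C| = 31986 ≤ bound (satisfied).

Step 1: Compute V_q(n, t) = Σ_{j=0}^3 C(n, j) (q−1)^j.
  j = 0: C(15,0)·(3)^0 = 1·1 = 1.
  j = 1: C(15,1)·(3)^1 = 15·3 = 45.
  j = 2: C(15,2)·(3)^2 = 105·9 = 945.
  j = 3: C(15,3)·(3)^3 = 455·27 = 12285.
  V_q(n, t) = 1 + 45 + 945 + 12285 = 13276.
Step 2: q^n = 4^15 = 1073741824.
Step 3: Hamming bound ⌊q^n / V_q(n,t)⌋ = ⌊1073741824/13276⌋ = 80878.
Step 4: Compare |C| = 31986 to 80878: satisfied.
The claimed |C| lies below the Hamming bound.


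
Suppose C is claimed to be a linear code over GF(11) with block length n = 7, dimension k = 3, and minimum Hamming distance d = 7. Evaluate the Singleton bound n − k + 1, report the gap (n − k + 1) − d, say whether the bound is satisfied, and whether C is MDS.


Singleton RHS = n − k + 1 = 5, slack = -2, bound violated (no such code; not MDS).

Singleton bound: d ≤ n − k + 1.
Here n = 7, k = 3, so n − k + 1 = 5.
Given d = 7, check d ≤ 5: NO.
Slack = (n − k + 1) − d = -2.
The slack is negative: d = 7 exceeds n − k + 1 = 5 by 2, so the Singleton bound is violated and no linear [7, 3, 7]_11 code can exist. In particular it is not MDS (MDS requires d = n − k + 1 exactly).
Description: the claimed parameters are [7, 3, 7]_11; such a code would be impossible (violates the Singleton bound).


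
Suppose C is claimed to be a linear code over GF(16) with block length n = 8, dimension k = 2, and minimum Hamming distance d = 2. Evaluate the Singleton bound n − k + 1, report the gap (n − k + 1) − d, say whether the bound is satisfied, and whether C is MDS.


Singleton RHS = n − k + 1 = 7, slack = 5, bound satisfied, not MDS.

Singleton bound: d ≤ n − k + 1.
Here n = 8, k = 2, so n − k + 1 = 7.
Given d = 2, check d ≤ 7: YES.
Slack = (n − k + 1) − d = 5.
The code is NOT MDS (slack = 5 > 0).
Description: the claimed parameters are [8, 2, 2]_16; such a code would be non-MDS.


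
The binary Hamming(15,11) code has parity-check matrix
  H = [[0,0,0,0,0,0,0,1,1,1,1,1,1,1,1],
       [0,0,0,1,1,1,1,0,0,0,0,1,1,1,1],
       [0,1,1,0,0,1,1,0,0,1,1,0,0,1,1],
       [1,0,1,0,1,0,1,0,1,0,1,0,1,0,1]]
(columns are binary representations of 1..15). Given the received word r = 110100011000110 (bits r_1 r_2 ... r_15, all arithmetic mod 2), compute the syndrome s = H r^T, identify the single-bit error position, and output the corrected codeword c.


s = (0, 1, 0, 1)^T, error position = 5, corrected codeword c = 110110011000110

Compute s = H r^T mod 2 one row at a time:
  s_1 = 1 + 1 + 0 + 0 + 0 + 1 + 1 + 0 = 4 ≡ 0 (mod 2).
  s_2 = 1 + 0 + 0 + 0 + 0 + 1 + 1 + 0 = 3 ≡ 1 (mod 2).
  s_3 = 1 + 0 + 0 + 0 + 0 + 0 + 1 + 0 = 2 ≡ 0 (mod 2).
  s_4 = 1 + 0 + 0 + 0 + 1 + 0 + 1 + 0 = 3 ≡ 1 (mod 2).
s = (0, 1, 0, 1)^T — this equals column 5 of H (binary 0101), so error is at position 5.
Correct: flip bit 5 of r = 110100011000110 to get c = 110110011000110.


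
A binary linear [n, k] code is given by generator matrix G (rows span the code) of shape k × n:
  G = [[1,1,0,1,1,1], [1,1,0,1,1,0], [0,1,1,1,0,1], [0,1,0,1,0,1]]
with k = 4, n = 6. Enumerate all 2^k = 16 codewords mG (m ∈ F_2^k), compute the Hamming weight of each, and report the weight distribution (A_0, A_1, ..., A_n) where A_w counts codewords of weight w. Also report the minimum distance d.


Weight distribution: A_0 = 1, A_1 = 2, A_2 = 3, A_3 = 4, A_4 = 3, A_5 = 2, A_6 = 1. Minimum distance d = 1.

Enumerate all 2^4 = 16 messages m ∈ F_2^4.
For each, compute codeword c = mG in F_2^6, then tally its weight.
  m = 0000 → c = 000000, weight = 0.
  m = 1000 → c = 110111, weight = 5.
  m = 0100 → c = 110110, weight = 4.
  m = 1100 → c = 000001, weight = 1.
  m = 0010 → c = 011101, weight = 4.
  m = 1010 → c = 101010, weight = 3.
  m = 0110 → c = 101011, weight = 4.
  m = 1110 → c = 011100, weight = 3.
  m = 0001 → c = 010101, weight = 3.
  m = 1001 → c = 100010, weight = 2.
  m = 0101 → c = 100011, weight = 3.
  m = 1101 → c = 010100, weight = 2.
  m = 0011 → c = 001000, weight = 1.
  m = 1011 → c = 111111, weight = 6.
  m = 0111 → c = 111110, weight = 5.
  m = 1111 → c = 001001, weight = 2.
Tally weights:
  weight 0: 1 codewords.
  weight 1: 2 codewords.
  weight 2: 3 codewords.
  weight 3: 4 codewords.
  weight 4: 3 codewords.
  weight 5: 2 codewords.
  weight 6: 1 codewords.
Minimum distance d = smallest w > 0 with A_w > 0 = 1.
Sanity: Σ A_w = 16 = 2^4 = 16 ✓.


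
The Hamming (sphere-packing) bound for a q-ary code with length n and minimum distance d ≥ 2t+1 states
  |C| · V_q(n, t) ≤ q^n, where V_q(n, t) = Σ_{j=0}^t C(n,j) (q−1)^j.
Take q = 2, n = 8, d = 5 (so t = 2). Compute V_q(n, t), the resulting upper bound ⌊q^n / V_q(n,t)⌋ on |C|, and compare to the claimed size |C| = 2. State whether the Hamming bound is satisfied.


V_q(n, t) = 37, q^n = 256, Hamming bound = 6, |C| = 2 ≤ bound (satisfied).

Step 1: Compute V_q(n, t) = Σ_{j=0}^2 C(n, j) (q−1)^j.
  j = 0: C(8,0)·(1)^0 = 1·1 = 1.
  j = 1: C(8,1)·(1)^1 = 8·1 = 8.
  j = 2: C(8,2)·(1)^2 = 28·1 = 28.
  V_q(n, t) = 1 + 8 + 28 = 37.
Step 2: q^n = 2^8 = 256.
Step 3: Hamming bound ⌊q^n / V_q(n,t)⌋ = ⌊256/37⌋ = 6.
Step 4: Compare |C| = 2 to 6: satisfied.
The claimed |C| lies below the Hamming bound.


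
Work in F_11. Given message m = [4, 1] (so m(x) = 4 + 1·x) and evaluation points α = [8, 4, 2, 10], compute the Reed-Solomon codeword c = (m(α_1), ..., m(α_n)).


c = [1, 8, 6, 3]

Message polynomial: m(x) = 4 + 1·x (mod 11).
For each evaluation point α_i, compute m(α_i) mod 11:
  α_1 = 8: Horner steps 1 → 1, so m(8) = 1.
  α_2 = 4: Horner steps 1 → 8, so m(4) = 8.
  α_3 = 2: Horner steps 1 → 6, so m(2) = 6.
  α_4 = 10: Horner steps 1 → 3, so m(10) = 3.
Codeword c = [1, 8, 6, 3] ∈ F_11^4.


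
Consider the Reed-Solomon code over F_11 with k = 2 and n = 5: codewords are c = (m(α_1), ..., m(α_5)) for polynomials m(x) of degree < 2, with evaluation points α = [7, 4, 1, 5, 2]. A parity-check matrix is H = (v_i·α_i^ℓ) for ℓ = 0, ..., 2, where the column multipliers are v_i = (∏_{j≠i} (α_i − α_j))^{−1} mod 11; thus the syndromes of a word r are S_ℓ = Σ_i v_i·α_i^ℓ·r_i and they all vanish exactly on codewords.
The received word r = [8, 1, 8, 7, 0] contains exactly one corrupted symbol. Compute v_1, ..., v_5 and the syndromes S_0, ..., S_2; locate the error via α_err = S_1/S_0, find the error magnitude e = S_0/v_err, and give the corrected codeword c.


S = (6, 6, 6), error at position 3, error magnitude e = 3, c = [8, 1, 5, 7, 0].

Step 1: column multipliers v_i = (∏_{j≠i}(α_i − α_j))^{−1} mod 11.
  i = 1 (α = 7): (7−4)(7−1)(7−5)(7−2) = 3·6·2·5 = 180 ≡ 4, so v_1 = 4^{−1} = 3 (mod 11).
  i = 2 (α = 4): (4−7)(4−1)(4−5)(4−2) = (−3)·3·(−1)·2 = 18 ≡ 7, so v_2 = 7^{−1} = 8 (mod 11).
  i = 3 (α = 1): (1−7)(1−4)(1−5)(1−2) = (−6)·(−3)·(−4)·(−1) = 72 ≡ 6, so v_3 = 6^{−1} = 2 (mod 11).
  i = 4 (α = 5): (5−7)(5−4)(5−1)(5−2) = (−2)·1·4·3 = −24 ≡ 9, so v_4 = 9^{−1} = 5 (mod 11).
  i = 5 (α = 2): (2−7)(2−4)(2−1)(2−5) = (−5)·(−2)·1·(−3) = −30 ≡ 3, so v_5 = 3^{−1} = 4 (mod 11).
  v = [3, 8, 2, 5, 4].
Step 2: syndromes of r = [8, 1, 8, 7, 0] (all sums mod 11).
  S_0 = Σ v_i r_i = 3·8 + 8·1 + 2·8 + 5·7 + 4·0 = 83 ≡ 6.
  S_1 = Σ v_i α_i r_i = 3·7·8 + 8·4·1 + 2·1·8 + 5·5·7 + 4·2·0 = 391 ≡ 6.
  α_i^2 mod 11 = [5, 5, 1, 3, 4].
  S_2 = Σ v_i α_i^2 r_i = 3·5·8 + 8·5·1 + 2·1·8 + 5·3·7 + 4·4·0 = 281 ≡ 6.
  S = (6, 6, 6) ≠ 0, so r is not a codeword (an error is present).
Step 3: locate the error. For a single error e at position i, S_ℓ = v_i·e·α_i^ℓ, so α_err = S_1/S_0.
  S_0^{−1} = 6^{−1} = 2 (mod 11), so α_err = 6·2 = 12 ≡ 1 = α_3. Error position i = 3.
  Consistency check: S_2/S_1 = 6·2 = 12 ≡ 1 = α_err ✓ (single-error assumption holds).
Step 4: error magnitude e = S_0/v_3 = S_0·∏_{j≠3}(α_3 − α_j) = 6·6 = 36 ≡ 3 (mod 11).
Step 5: correct position 3: c_3 = r_3 − e = 8 − 3 ≡ 5 (mod 11). Hence c = [8, 1, 5, 7, 0].
  Check: interpolating c through the α_i gives m(x) = 10 + 6·x (degree < 2) with m(α_i) = c_i for every i, so c is indeed a codeword.


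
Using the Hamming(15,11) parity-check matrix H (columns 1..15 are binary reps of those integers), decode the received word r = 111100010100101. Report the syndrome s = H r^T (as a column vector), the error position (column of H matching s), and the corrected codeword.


s = (0, 1, 0, 0)^T, error position = 4, corrected codeword c = 111000010100101

Compute s = H r^T mod 2 one row at a time:
  s_1 = 1 + 0 + 1 + 0 + 0 + 1 + 0 + 1 = 4 ≡ 0 (mod 2).
  s_2 = 1 + 0 + 0 + 0 + 0 + 1 + 0 + 1 = 3 ≡ 1 (mod 2).
  s_3 = 1 + 1 + 0 + 0 + 1 + 0 + 0 + 1 = 4 ≡ 0 (mod 2).
  s_4 = 1 + 1 + 0 + 0 + 0 + 0 + 1 + 1 = 4 ≡ 0 (mod 2).
s = (0, 1, 0, 0)^T — this equals column 4 of H (binary 0100), so error is at position 4.
Correct: flip bit 4 of r = 111100010100101 to get c = 111000010100101.


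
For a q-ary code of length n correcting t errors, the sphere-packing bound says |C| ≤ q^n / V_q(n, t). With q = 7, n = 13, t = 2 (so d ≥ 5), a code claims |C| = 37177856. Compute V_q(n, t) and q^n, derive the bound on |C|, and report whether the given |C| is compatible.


V_q(n, t) = 2887, q^n = 96889010407, Hamming bound = 33560446, |C| = 37177856 > bound (violated).

Step 1: Compute V_q(n, t) = Σ_{j=0}^2 C(n, j) (q−1)^j.
  j = 0: C(13,0)·(6)^0 = 1·1 = 1.
  j = 1: C(13,1)·(6)^1 = 13·6 = 78.
  j = 2: C(13,2)·(6)^2 = 78·36 = 2808.
  V_q(n, t) = 1 + 78 + 2808 = 2887.
Step 2: q^n = 7^13 = 96889010407.
Step 3: Hamming bound ⌊q^n / V_q(n,t)⌋ = ⌊96889010407/2887⌋ = 33560446.
Step 4: Compare |C| = 37177856 to 33560446: violated.
The claimed |C| lies above the Hamming bound, so no 7-ary code of length 13 with d ≥ 5 can have 37177856 codewords.


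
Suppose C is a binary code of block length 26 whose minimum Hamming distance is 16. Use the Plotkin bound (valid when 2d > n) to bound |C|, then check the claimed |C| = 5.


Plotkin bound M ≤ 4; given |C| = 5 > bound (violated).

Check applicability: 2d = 32, n = 26.
2d − n = 6 > 0, so Plotkin applies.
Compute d/(2d−n) = 16/6 ≈ 2.6667.
⌊d/(2d−n)⌋ = 2.
Plotkin bound: M ≤ 2·2 = 4.
Given |C| = 5, check: VIOLATED.
This |C| is above the Plotkin bound, so no binary code with n = 26, d = 16 and 5 codewords exists.


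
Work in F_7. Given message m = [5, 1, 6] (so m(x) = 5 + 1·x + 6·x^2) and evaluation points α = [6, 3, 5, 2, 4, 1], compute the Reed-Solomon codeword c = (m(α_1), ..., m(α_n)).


c = [3, 6, 6, 3, 0, 5]

Message polynomial: m(x) = 5 + 1·x + 6·x^2 (mod 7).
For each evaluation point α_i, compute m(α_i) mod 7:
  α_1 = 6: Horner steps 6 → 2 → 3, so m(6) = 3.
  α_2 = 3: Horner steps 6 → 5 → 6, so m(3) = 6.
  α_3 = 5: Horner steps 6 → 3 → 6, so m(5) = 6.
  α_4 = 2: Horner steps 6 → 6 → 3, so m(2) = 3.
  α_5 = 4: Horner steps 6 → 4 → 0, so m(4) = 0.
  α_6 = 1: Horner steps 6 → 0 → 5, so m(1) = 5.
Codeword c = [3, 6, 6, 3, 0, 5] ∈ F_7^6.


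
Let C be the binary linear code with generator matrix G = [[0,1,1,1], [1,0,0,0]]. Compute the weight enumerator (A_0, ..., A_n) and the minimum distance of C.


Weight distribution: A_0 = 1, A_1 = 1, A_3 = 1, A_4 = 1. Minimum distance d = 1.

Enumerate all 2^2 = 4 messages m ∈ F_2^2.
For each, compute codeword c = mG in F_2^4, then tally its weight.
  m = 00 → c = 0000, weight = 0.
  m = 10 → c = 0111, weight = 3.
  m = 01 → c = 1000, weight = 1.
  m = 11 → c = 1111, weight = 4.
Tally weights:
  weight 0: 1 codewords.
  weight 1: 1 codewords.
  weight 3: 1 codewords.
  weight 4: 1 codewords.
Minimum distance d = smallest w > 0 with A_w > 0 = 1.
Sanity: Σ A_w = 4 = 2^2 = 4 ✓.


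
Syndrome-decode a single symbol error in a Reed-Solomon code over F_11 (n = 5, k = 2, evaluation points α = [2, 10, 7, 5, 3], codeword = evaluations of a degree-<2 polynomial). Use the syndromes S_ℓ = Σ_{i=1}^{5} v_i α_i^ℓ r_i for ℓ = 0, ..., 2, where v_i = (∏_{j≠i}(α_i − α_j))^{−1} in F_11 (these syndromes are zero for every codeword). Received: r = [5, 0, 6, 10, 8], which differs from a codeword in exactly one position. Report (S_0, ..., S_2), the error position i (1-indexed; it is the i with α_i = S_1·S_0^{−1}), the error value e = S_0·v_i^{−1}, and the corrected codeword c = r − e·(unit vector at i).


S = (6, 7, 10), error at position 5, error magnitude e = 5, c = [5, 0, 6, 10, 3].

Step 1: column multipliers v_i = (∏_{j≠i}(α_i − α_j))^{−1} mod 11.
  i = 1 (α = 2): (2−10)(2−7)(2−5)(2−3) = (−8)·(−5)·(−3)·(−1) = 120 ≡ 10, so v_1 = 10^{−1} = 10 (mod 11).
  i = 2 (α = 10): (10−2)(10−7)(10−5)(10−3) = 8·3·5·7 = 840 ≡ 4, so v_2 = 4^{−1} = 3 (mod 11).
  i = 3 (α = 7): (7−2)(7−10)(7−5)(7−3) = 5·(−3)·2·4 = −120 ≡ 1, so v_3 = 1^{−1} = 1 (mod 11).
  i = 4 (α = 5): (5−2)(5−10)(5−7)(5−3) = 3·(−5)·(−2)·2 = 60 ≡ 5, so v_4 = 5^{−1} = 9 (mod 11).
  i = 5 (α = 3): (3−2)(3−10)(3−7)(3−5) = 1·(−7)·(−4)·(−2) = −56 ≡ 10, so v_5 = 10^{−1} = 10 (mod 11).
  v = [10, 3, 1, 9, 10].
Step 2: syndromes of r = [5, 0, 6, 10, 8] (all sums mod 11).
  S_0 = Σ v_i r_i = 10·5 + 3·0 + 1·6 + 9·10 + 10·8 = 226 ≡ 6.
  S_1 = Σ v_i α_i r_i = 10·2·5 + 3·10·0 + 1·7·6 + 9·5·10 + 10·3·8 = 832 ≡ 7.
  α_i^2 mod 11 = [4, 1, 5, 3, 9].
  S_2 = Σ v_i α_i^2 r_i = 10·4·5 + 3·1·0 + 1·5·6 + 9·3·10 + 10·9·8 = 1220 ≡ 10.
  S = (6, 7, 10) ≠ 0, so r is not a codeword (an error is present).
Step 3: locate the error. For a single error e at position i, S_ℓ = v_i·e·α_i^ℓ, so α_err = S_1/S_0.
  S_0^{−1} = 6^{−1} = 2 (mod 11), so α_err = 7·2 = 14 ≡ 3 = α_5. Error position i = 5.
  Consistency check: S_2/S_1 = 10·8 = 80 ≡ 3 = α_err ✓ (single-error assumption holds).
Step 4: error magnitude e = S_0/v_5 = S_0·∏_{j≠5}(α_5 − α_j) = 6·10 = 60 ≡ 5 (mod 11).
Step 5: correct position 5: c_5 = r_5 − e = 8 − 5 ≡ 3 (mod 11). Hence c = [5, 0, 6, 10, 3].
  Check: interpolating c through the α_i gives m(x) = 9 + 9·x (degree < 2) with m(α_i) = c_i for every i, so c is indeed a codeword.


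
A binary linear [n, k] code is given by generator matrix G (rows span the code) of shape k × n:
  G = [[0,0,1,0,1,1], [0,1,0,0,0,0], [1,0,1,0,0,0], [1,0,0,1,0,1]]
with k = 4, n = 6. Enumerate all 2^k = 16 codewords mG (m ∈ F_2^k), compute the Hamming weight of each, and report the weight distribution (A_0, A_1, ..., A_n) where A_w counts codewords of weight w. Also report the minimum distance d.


Weight distribution: A_0 = 1, A_1 = 1, A_2 = 2, A_3 = 6, A_4 = 5, A_5 = 1. Minimum distance d = 1.

Enumerate all 2^4 = 16 messages m ∈ F_2^4.
For each, compute codeword c = mG in F_2^6, then tally its weight.
  m = 0000 → c = 000000, weight = 0.
  m = 1000 → c = 001011, weight = 3.
  m = 0100 → c = 010000, weight = 1.
  m = 1100 → c = 011011, weight = 4.
  m = 0010 → c = 101000, weight = 2.
  m = 1010 → c = 100011, weight = 3.
  m = 0110 → c = 111000, weight = 3.
  m = 1110 → c = 110011, weight = 4.
  m = 0001 → c = 100101, weight = 3.
  m = 1001 → c = 101110, weight = 4.
  m = 0101 → c = 110101, weight = 4.
  m = 1101 → c = 111110, weight = 5.
  m = 0011 → c = 001101, weight = 3.
  m = 1011 → c = 000110, weight = 2.
  m = 0111 → c = 011101, weight = 4.
  m = 1111 → c = 010110, weight = 3.
Tally weights:
  weight 0: 1 codewords.
  weight 1: 1 codewords.
  weight 2: 2 codewords.
  weight 3: 6 codewords.
  weight 4: 5 codewords.
  weight 5: 1 codewords.
Minimum distance d = smallest w > 0 with A_w > 0 = 1.
Sanity: Σ A_w = 16 = 2^4 = 16 ✓.


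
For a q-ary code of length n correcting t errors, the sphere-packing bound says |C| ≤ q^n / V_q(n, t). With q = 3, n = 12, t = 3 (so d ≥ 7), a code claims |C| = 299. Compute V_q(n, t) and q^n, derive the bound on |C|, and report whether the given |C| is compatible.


V_q(n, t) = 2049, q^n = 531441, Hamming bound = 259, |C| = 299 > bound (violated).

Step 1: Compute V_q(n, t) = Σ_{j=0}^3 C(n, j) (q−1)^j.
  j = 0: C(12,0)·(2)^0 = 1·1 = 1.
  j = 1: C(12,1)·(2)^1 = 12·2 = 24.
  j = 2: C(12,2)·(2)^2 = 66·4 = 264.
  j = 3: C(12,3)·(2)^3 = 220·8 = 1760.
  V_q(n, t) = 1 + 24 + 264 + 1760 = 2049.
Step 2: q^n = 3^12 = 531441.
Step 3: Hamming bound ⌊q^n / V_q(n,t)⌋ = ⌊531441/2049⌋ = 259.
Step 4: Compare |C| = 299 to 259: violated.
The claimed |C| lies above the Hamming bound, so no 3-ary code of length 12 with d ≥ 7 can have 299 codewords.


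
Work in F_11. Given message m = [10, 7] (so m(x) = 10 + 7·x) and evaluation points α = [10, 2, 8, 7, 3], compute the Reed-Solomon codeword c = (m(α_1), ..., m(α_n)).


c = [3, 2, 0, 4, 9]

Message polynomial: m(x) = 10 + 7·x (mod 11).
For each evaluation point α_i, compute m(α_i) mod 11:
  α_1 = 10: Horner steps 7 → 3, so m(10) = 3.
  α_2 = 2: Horner steps 7 → 2, so m(2) = 2.
  α_3 = 8: Horner steps 7 → 0, so m(8) = 0.
  α_4 = 7: Horner steps 7 → 4, so m(7) = 4.
  α_5 = 3: Horner steps 7 → 9, so m(3) = 9.
Codeword c = [3, 2, 0, 4, 9] ∈ F_11^5.


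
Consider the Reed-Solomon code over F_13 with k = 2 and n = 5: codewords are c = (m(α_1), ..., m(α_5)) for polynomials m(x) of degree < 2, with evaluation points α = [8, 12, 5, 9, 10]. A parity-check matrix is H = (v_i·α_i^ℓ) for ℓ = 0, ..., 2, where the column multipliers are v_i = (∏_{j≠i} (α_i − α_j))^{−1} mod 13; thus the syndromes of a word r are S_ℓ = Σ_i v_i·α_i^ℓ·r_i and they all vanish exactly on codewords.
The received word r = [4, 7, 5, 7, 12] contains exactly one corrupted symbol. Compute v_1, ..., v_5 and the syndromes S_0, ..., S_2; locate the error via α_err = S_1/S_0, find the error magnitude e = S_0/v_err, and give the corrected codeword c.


S = (1, 9, 3), error at position 4, error magnitude e = 12, c = [4, 7, 5, 8, 12].

Step 1: column multipliers v_i = (∏_{j≠i}(α_i − α_j))^{−1} mod 13.
  i = 1 (α = 8): (8−12)(8−5)(8−9)(8−10) = (−4)·3·(−1)·(−2) = −24 ≡ 2, so v_1 = 2^{−1} = 7 (mod 13).
  i = 2 (α = 12): (12−8)(12−5)(12−9)(12−10) = 4·7·3·2 = 168 ≡ 12, so v_2 = 12^{−1} = 12 (mod 13).
  i = 3 (α = 5): (5−8)(5−12)(5−9)(5−10) = (−3)·(−7)·(−4)·(−5) = 420 ≡ 4, so v_3 = 4^{−1} = 10 (mod 13).
  i = 4 (α = 9): (9−8)(9−12)(9−5)(9−10) = 1·(−3)·4·(−1) = 12 ≡ 12, so v_4 = 12^{−1} = 12 (mod 13).
  i = 5 (α = 10): (10−8)(10−12)(10−5)(10−9) = 2·(−2)·5·1 = −20 ≡ 6, so v_5 = 6^{−1} = 11 (mod 13).
  v = [7, 12, 10, 12, 11].
Step 2: syndromes of r = [4, 7, 5, 7, 12] (all sums mod 13).
  S_0 = Σ v_i r_i = 7·4 + 12·7 + 10·5 + 12·7 + 11·12 = 378 ≡ 1.
  S_1 = Σ v_i α_i r_i = 7·8·4 + 12·12·7 + 10·5·5 + 12·9·7 + 11·10·12 = 3558 ≡ 9.
  α_i^2 mod 13 = [12, 1, 12, 3, 9].
  S_2 = Σ v_i α_i^2 r_i = 7·12·4 + 12·1·7 + 10·12·5 + 12·3·7 + 11·9·12 = 2460 ≡ 3.
  S = (1, 9, 3) ≠ 0, so r is not a codeword (an error is present).
Step 3: locate the error. For a single error e at position i, S_ℓ = v_i·e·α_i^ℓ, so α_err = S_1/S_0.
  S_0^{−1} = 1^{−1} = 1 (mod 13), so α_err = 9·1 = 9 ≡ 9 = α_4. Error position i = 4.
  Consistency check: S_2/S_1 = 3·3 = 9 ≡ 9 = α_err ✓ (single-error assumption holds).
Step 4: error magnitude e = S_0/v_4 = S_0·∏_{j≠4}(α_4 − α_j) = 1·12 = 12 ≡ 12 (mod 13).
Step 5: correct position 4: c_4 = r_4 − e = 7 − 12 ≡ 8 (mod 13). Hence c = [4, 7, 5, 8, 12].
  Check: interpolating c through the α_i gives m(x) = 11 + 4·x (degree < 2) with m(α_i) = c_i for every i, so c is indeed a codeword.


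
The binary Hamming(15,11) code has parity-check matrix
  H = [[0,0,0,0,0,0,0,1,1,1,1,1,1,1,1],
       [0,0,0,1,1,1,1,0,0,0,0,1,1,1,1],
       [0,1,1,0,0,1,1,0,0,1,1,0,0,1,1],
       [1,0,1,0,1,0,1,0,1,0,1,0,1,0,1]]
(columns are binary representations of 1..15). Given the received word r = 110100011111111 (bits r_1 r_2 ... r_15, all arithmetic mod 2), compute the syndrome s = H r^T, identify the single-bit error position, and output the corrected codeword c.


s = (0, 1, 1, 1)^T, error position = 7, corrected codeword c = 110100111111111

Compute s = H r^T mod 2 one row at a time:
  s_1 = 1 + 1 + 1 + 1 + 1 + 1 + 1 + 1 = 8 ≡ 0 (mod 2).
  s_2 = 1 + 0 + 0 + 0 + 1 + 1 + 1 + 1 = 5 ≡ 1 (mod 2).
  s_3 = 1 + 0 + 0 + 0 + 1 + 1 + 1 + 1 = 5 ≡ 1 (mod 2).
  s_4 = 1 + 0 + 0 + 0 + 1 + 1 + 1 + 1 = 5 ≡ 1 (mod 2).
s = (0, 1, 1, 1)^T — this equals column 7 of H (binary 0111), so error is at position 7.
Correct: flip bit 7 of r = 110100011111111 to get c = 110100111111111.


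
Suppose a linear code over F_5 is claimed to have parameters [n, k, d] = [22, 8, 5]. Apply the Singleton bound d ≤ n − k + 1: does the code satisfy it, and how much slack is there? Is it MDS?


Singleton RHS = n − k + 1 = 15, slack = 10, bound satisfied, not MDS.

Singleton bound: d ≤ n − k + 1.
Here n = 22, k = 8, so n − k + 1 = 15.
Given d = 5, check d ≤ 15: YES.
Slack = (n − k + 1) − d = 10.
The code is NOT MDS (slack = 10 > 0).
Description: the claimed parameters are [22, 8, 5]_5; such a code would be non-MDS.


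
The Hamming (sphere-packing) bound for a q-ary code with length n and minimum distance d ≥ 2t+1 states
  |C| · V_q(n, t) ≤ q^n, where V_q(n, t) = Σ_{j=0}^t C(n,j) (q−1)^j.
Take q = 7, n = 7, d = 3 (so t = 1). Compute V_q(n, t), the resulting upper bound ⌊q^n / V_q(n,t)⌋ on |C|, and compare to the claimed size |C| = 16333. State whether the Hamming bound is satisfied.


V_q(n, t) = 43, q^n = 823543, Hamming bound = 19152, |C| = 16333 ≤ bound (satisfied).

Step 1: Compute V_q(n, t) = Σ_{j=0}^1 C(n, j) (q−1)^j.
  j = 0: C(7,0)·(6)^0 = 1·1 = 1.
  j = 1: C(7,1)·(6)^1 = 7·6 = 42.
  V_q(n, t) = 1 + 42 = 43.
Step 2: q^n = 7^7 = 823543.
Step 3: Hamming bound ⌊q^n / V_q(n,t)⌋ = ⌊823543/43⌋ = 19152.
Step 4: Compare |C| = 16333 to 19152: satisfied.
The claimed |C| lies below the Hamming bound.


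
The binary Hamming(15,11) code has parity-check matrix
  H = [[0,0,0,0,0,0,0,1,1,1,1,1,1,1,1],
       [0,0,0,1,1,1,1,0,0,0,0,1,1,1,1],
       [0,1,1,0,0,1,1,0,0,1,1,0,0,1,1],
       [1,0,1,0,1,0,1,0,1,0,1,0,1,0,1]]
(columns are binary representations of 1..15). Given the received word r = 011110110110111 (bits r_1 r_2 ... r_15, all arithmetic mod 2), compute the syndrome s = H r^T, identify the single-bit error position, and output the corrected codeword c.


s = (0, 0, 1, 0)^T, error position = 2, corrected codeword c = 001110110110111

Compute s = H r^T mod 2 one row at a time:
  s_1 = 1 + 0 + 1 + 1 + 0 + 1 + 1 + 1 = 6 ≡ 0 (mod 2).
  s_2 = 1 + 1 + 0 + 1 + 0 + 1 + 1 + 1 = 6 ≡ 0 (mod 2).
  s_3 = 1 + 1 + 0 + 1 + 1 + 1 + 1 + 1 = 7 ≡ 1 (mod 2).
  s_4 = 0 + 1 + 1 + 1 + 0 + 1 + 1 + 1 = 6 ≡ 0 (mod 2).
s = (0, 0, 1, 0)^T — this equals column 2 of H (binary 0010), so error is at position 2.
Correct: flip bit 2 of r = 011110110110111 to get c = 001110110110111.


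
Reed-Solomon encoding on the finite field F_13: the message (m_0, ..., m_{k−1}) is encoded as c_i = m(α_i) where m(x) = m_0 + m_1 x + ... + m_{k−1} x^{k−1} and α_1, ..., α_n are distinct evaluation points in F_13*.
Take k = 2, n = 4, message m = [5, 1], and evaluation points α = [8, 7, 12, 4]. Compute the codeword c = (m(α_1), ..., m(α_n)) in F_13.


c = [0, 12, 4, 9]

Message polynomial: m(x) = 5 + 1·x (mod 13).
For each evaluation point α_i, compute m(α_i) mod 13:
  α_1 = 8: Horner steps 1 → 0, so m(8) = 0.
  α_2 = 7: Horner steps 1 → 12, so m(7) = 12.
  α_3 = 12: Horner steps 1 → 4, so m(12) = 4.
  α_4 = 4: Horner steps 1 → 9, so m(4) = 9.
Codeword c = [0, 12, 4, 9] ∈ F_13^4.


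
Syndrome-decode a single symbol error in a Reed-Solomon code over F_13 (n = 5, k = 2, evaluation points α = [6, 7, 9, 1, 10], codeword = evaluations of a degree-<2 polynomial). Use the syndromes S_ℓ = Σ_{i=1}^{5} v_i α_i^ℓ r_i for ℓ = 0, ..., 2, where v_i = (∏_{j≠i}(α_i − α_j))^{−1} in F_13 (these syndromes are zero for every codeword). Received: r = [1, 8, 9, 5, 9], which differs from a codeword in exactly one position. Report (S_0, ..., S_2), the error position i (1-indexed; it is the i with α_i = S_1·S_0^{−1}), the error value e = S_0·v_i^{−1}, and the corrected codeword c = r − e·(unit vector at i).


S = (8, 2, 7), error at position 5, error magnitude e = 6, c = [1, 8, 9, 5, 3].

Step 1: column multipliers v_i = (∏_{j≠i}(α_i − α_j))^{−1} mod 13.
  i = 1 (α = 6): (6−7)(6−9)(6−1)(6−10) = (−1)·(−3)·5·(−4) = −60 ≡ 5, so v_1 = 5^{−1} = 8 (mod 13).
  i = 2 (α = 7): (7−6)(7−9)(7−1)(7−10) = 1·(−2)·6·(−3) = 36 ≡ 10, so v_2 = 10^{−1} = 4 (mod 13).
  i = 3 (α = 9): (9−6)(9−7)(9−1)(9−10) = 3·2·8·(−1) = −48 ≡ 4, so v_3 = 4^{−1} = 10 (mod 13).
  i = 4 (α = 1): (1−6)(1−7)(1−9)(1−10) = (−5)·(−6)·(−8)·(−9) = 2160 ≡ 2, so v_4 = 2^{−1} = 7 (mod 13).
  i = 5 (α = 10): (10−6)(10−7)(10−9)(10−1) = 4·3·1·9 = 108 ≡ 4, so v_5 = 4^{−1} = 10 (mod 13).
  v = [8, 4, 10, 7, 10].
Step 2: syndromes of r = [1, 8, 9, 5, 9] (all sums mod 13).
  S_0 = Σ v_i r_i = 8·1 + 4·8 + 10·9 + 7·5 + 10·9 = 255 ≡ 8.
  S_1 = Σ v_i α_i r_i = 8·6·1 + 4·7·8 + 10·9·9 + 7·1·5 + 10·10·9 = 2017 ≡ 2.
  α_i^2 mod 13 = [10, 10, 3, 1, 9].
  S_2 = Σ v_i α_i^2 r_i = 8·10·1 + 4·10·8 + 10·3·9 + 7·1·5 + 10·9·9 = 1515 ≡ 7.
  S = (8, 2, 7) ≠ 0, so r is not a codeword (an error is present).
Step 3: locate the error. For a single error e at position i, S_ℓ = v_i·e·α_i^ℓ, so α_err = S_1/S_0.
  S_0^{−1} = 8^{−1} = 5 (mod 13), so α_err = 2·5 = 10 ≡ 10 = α_5. Error position i = 5.
  Consistency check: S_2/S_1 = 7·7 = 49 ≡ 10 = α_err ✓ (single-error assumption holds).
Step 4: error magnitude e = S_0/v_5 = S_0·∏_{j≠5}(α_5 − α_j) = 8·4 = 32 ≡ 6 (mod 13).
Step 5: correct position 5: c_5 = r_5 − e = 9 − 6 ≡ 3 (mod 13). Hence c = [1, 8, 9, 5, 3].
  Check: interpolating c through the α_i gives m(x) = 11 + 7·x (degree < 2) with m(α_i) = c_i for every i, so c is indeed a codeword.


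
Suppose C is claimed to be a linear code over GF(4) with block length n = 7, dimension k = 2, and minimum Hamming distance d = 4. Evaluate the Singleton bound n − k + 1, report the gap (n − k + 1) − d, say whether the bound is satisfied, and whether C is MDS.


Singleton RHS = n − k + 1 = 6, slack = 2, bound satisfied, not MDS.

Singleton bound: d ≤ n − k + 1.
Here n = 7, k = 2, so n − k + 1 = 6.
Given d = 4, check d ≤ 6: YES.
Slack = (n − k + 1) − d = 2.
The code is NOT MDS (slack = 2 > 0).
Description: the claimed parameters are [7, 2, 4]_4; such a code would be non-MDS.


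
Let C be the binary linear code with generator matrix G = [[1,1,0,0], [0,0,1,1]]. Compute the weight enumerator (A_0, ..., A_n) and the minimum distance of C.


Weight distribution: A_0 = 1, A_2 = 2, A_4 = 1. Minimum distance d = 2.

Enumerate all 2^2 = 4 messages m ∈ F_2^2.
For each, compute codeword c = mG in F_2^4, then tally its weight.
  m = 00 → c = 0000, weight = 0.
  m = 10 → c = 1100, weight = 2.
  m = 01 → c = 0011, weight = 2.
  m = 11 → c = 1111, weight = 4.
Tally weights:
  weight 0: 1 codewords.
  weight 2: 2 codewords.
  weight 4: 1 codewords.
Minimum distance d = smallest w > 0 with A_w > 0 = 2.
Sanity: Σ A_w = 4 = 2^2 = 4 ✓.


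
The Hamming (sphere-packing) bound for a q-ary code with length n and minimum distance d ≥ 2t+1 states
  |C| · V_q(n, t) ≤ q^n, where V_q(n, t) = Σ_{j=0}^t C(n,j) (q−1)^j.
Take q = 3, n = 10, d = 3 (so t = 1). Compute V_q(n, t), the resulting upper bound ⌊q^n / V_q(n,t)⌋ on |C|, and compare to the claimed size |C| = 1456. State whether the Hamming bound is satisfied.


V_q(n, t) = 21, q^n = 59049, Hamming bound = 2811, |C| = 1456 ≤ bound (satisfied).

Step 1: Compute V_q(n, t) = Σ_{j=0}^1 C(n, j) (q−1)^j.
  j = 0: C(10,0)·(2)^0 = 1·1 = 1.
  j = 1: C(10,1)·(2)^1 = 10·2 = 20.
  V_q(n, t) = 1 + 20 = 21.
Step 2: q^n = 3^10 = 59049.
Step 3: Hamming bound ⌊q^n / V_q(n,t)⌋ = ⌊59049/21⌋ = 2811.
Step 4: Compare |C| = 1456 to 2811: satisfied.
The claimed |C| lies below the Hamming bound.


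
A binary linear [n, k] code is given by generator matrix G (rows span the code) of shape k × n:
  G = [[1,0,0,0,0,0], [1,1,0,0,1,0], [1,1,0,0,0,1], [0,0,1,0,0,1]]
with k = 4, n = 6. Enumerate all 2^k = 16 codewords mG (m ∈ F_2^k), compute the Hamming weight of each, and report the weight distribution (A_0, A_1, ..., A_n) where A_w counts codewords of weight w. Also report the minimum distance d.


Weight distribution: A_0 = 1, A_1 = 1, A_2 = 6, A_3 = 6, A_4 = 1, A_5 = 1. Minimum distance d = 1.

Enumerate all 2^4 = 16 messages m ∈ F_2^4.
For each, compute codeword c = mG in F_2^6, then tally its weight.
  m = 0000 → c = 000000, weight = 0.
  m = 1000 → c = 100000, weight = 1.
  m = 0100 → c = 110010, weight = 3.
  m = 1100 → c = 010010, weight = 2.
  m = 0010 → c = 110001, weight = 3.
  m = 1010 → c = 010001, weight = 2.
  m = 0110 → c = 000011, weight = 2.
  m = 1110 → c = 100011, weight = 3.
  m = 0001 → c = 001001, weight = 2.
  m = 1001 → c = 101001, weight = 3.
  m = 0101 → c = 111011, weight = 5.
  m = 1101 → c = 011011, weight = 4.
  m = 0011 → c = 111000, weight = 3.
  m = 1011 → c = 011000, weight = 2.
  m = 0111 → c = 001010, weight = 2.
  m = 1111 → c = 101010, weight = 3.
Tally weights:
  weight 0: 1 codewords.
  weight 1: 1 codewords.
  weight 2: 6 codewords.
  weight 3: 6 codewords.
  weight 4: 1 codewords.
  weight 5: 1 codewords.
Minimum distance d = smallest w > 0 with A_w > 0 = 1.
Sanity: Σ A_w = 16 = 2^4 = 16 ✓.


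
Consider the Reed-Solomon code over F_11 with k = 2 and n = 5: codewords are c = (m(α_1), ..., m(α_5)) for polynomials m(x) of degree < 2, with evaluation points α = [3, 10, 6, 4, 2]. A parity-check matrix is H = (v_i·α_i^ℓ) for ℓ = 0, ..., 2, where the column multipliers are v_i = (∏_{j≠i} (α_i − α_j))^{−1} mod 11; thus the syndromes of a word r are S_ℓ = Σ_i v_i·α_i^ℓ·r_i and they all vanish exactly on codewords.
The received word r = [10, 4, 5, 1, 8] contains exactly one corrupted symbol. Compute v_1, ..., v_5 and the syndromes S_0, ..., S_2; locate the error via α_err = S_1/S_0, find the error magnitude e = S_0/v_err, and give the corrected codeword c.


S = (1, 10, 1), error at position 2, error magnitude e = 2, c = [10, 2, 5, 1, 8].

Step 1: column multipliers v_i = (∏_{j≠i}(α_i − α_j))^{−1} mod 11.
  i = 1 (α = 3): (3−10)(3−6)(3−4)(3−2) = (−7)·(−3)·(−1)·1 = −21 ≡ 1, so v_1 = 1^{−1} = 1 (mod 11).
  i = 2 (α = 10): (10−3)(10−6)(10−4)(10−2) = 7·4·6·8 = 1344 ≡ 2, so v_2 = 2^{−1} = 6 (mod 11).
  i = 3 (α = 6): (6−3)(6−10)(6−4)(6−2) = 3·(−4)·2·4 = −96 ≡ 3, so v_3 = 3^{−1} = 4 (mod 11).
  i = 4 (α = 4): (4−3)(4−10)(4−6)(4−2) = 1·(−6)·(−2)·2 = 24 ≡ 2, so v_4 = 2^{−1} = 6 (mod 11).
  i = 5 (α = 2): (2−3)(2−10)(2−6)(2−4) = (−1)·(−8)·(−4)·(−2) = 64 ≡ 9, so v_5 = 9^{−1} = 5 (mod 11).
  v = [1, 6, 4, 6, 5].
Step 2: syndromes of r = [10, 4, 5, 1, 8] (all sums mod 11).
  S_0 = Σ v_i r_i = 1·10 + 6·4 + 4·5 + 6·1 + 5·8 = 100 ≡ 1.
  S_1 = Σ v_i α_i r_i = 1·3·10 + 6·10·4 + 4·6·5 + 6·4·1 + 5·2·8 = 494 ≡ 10.
  α_i^2 mod 11 = [9, 1, 3, 5, 4].
  S_2 = Σ v_i α_i^2 r_i = 1·9·10 + 6·1·4 + 4·3·5 + 6·5·1 + 5·4·8 = 364 ≡ 1.
  S = (1, 10, 1) ≠ 0, so r is not a codeword (an error is present).
Step 3: locate the error. For a single error e at position i, S_ℓ = v_i·e·α_i^ℓ, so α_err = S_1/S_0.
  S_0^{−1} = 1^{−1} = 1 (mod 11), so α_err = 10·1 = 10 ≡ 10 = α_2. Error position i = 2.
  Consistency check: S_2/S_1 = 1·10 = 10 ≡ 10 = α_err ✓ (single-error assumption holds).
Step 4: error magnitude e = S_0/v_2 = S_0·∏_{j≠2}(α_2 − α_j) = 1·2 = 2 ≡ 2 (mod 11).
Step 5: correct position 2: c_2 = r_2 − e = 4 − 2 ≡ 2 (mod 11). Hence c = [10, 2, 5, 1, 8].
  Check: interpolating c through the α_i gives m(x) = 4 + 2·x (degree < 2) with m(α_i) = c_i for every i, so c is indeed a codeword.


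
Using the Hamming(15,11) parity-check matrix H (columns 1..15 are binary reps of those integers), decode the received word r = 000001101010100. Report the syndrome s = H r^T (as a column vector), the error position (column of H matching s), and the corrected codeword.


s = (1, 1, 1, 0)^T, error position = 14, corrected codeword c = 000001101010110

Compute s = H r^T mod 2 one row at a time:
  s_1 = 0 + 1 + 0 + 1 + 0 + 1 + 0 + 0 = 3 ≡ 1 (mod 2).
  s_2 = 0 + 0 + 1 + 1 + 0 + 1 + 0 + 0 = 3 ≡ 1 (mod 2).
  s_3 = 0 + 0 + 1 + 1 + 0 + 1 + 0 + 0 = 3 ≡ 1 (mod 2).
  s_4 = 0 + 0 + 0 + 1 + 1 + 1 + 1 + 0 = 4 ≡ 0 (mod 2).
s = (1, 1, 1, 0)^T — this equals column 14 of H (binary 1110), so error is at position 14.
Correct: flip bit 14 of r = 000001101010100 to get c = 000001101010110.


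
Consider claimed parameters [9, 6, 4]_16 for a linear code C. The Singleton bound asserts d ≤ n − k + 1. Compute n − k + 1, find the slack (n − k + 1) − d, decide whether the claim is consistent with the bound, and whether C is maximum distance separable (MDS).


Singleton RHS = n − k + 1 = 4, slack = 0, bound satisfied, MDS.

Singleton bound: d ≤ n − k + 1.
Here n = 9, k = 6, so n − k + 1 = 4.
Given d = 4, check d ≤ 4: YES.
Slack = (n − k + 1) − d = 0.
The code is MDS (slack = 0).
Description: the claimed parameters are [9, 6, 4]_16; such a code would be MDS (meets Singleton bound).


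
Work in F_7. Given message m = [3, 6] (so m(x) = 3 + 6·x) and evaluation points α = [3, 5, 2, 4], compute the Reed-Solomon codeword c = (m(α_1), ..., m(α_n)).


c = [0, 5, 1, 6]

Message polynomial: m(x) = 3 + 6·x (mod 7).
For each evaluation point α_i, compute m(α_i) mod 7:
  α_1 = 3: Horner steps 6 → 0, so m(3) = 0.
  α_2 = 5: Horner steps 6 → 5, so m(5) = 5.
  α_3 = 2: Horner steps 6 → 1, so m(2) = 1.
  α_4 = 4: Horner steps 6 → 6, so m(4) = 6.
Codeword c = [0, 5, 1, 6] ∈ F_7^4.
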